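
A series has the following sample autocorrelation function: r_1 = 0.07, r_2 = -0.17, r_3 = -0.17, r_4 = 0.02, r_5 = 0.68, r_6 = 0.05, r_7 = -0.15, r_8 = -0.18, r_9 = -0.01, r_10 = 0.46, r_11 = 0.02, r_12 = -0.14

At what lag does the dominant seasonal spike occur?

The largest autocorrelation is r_5 = 0.68, with a weaker echo at lag 10 (0.46); the remaining lags stay at or below 0.07.
The dominant spike at lag 5 indicates a seasonal period of 5.

5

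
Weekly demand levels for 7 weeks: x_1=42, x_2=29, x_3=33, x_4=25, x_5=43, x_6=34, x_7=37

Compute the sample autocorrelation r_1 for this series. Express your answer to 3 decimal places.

-0.401

Mean x̄ = (42 + 29 + 33 + 25 + 43 + 34 + 37)/7 = 34.7143
Deviations from mean: 7.2857, -5.7143, -1.7143, -9.7143, 8.2857, -0.7143, 2.2857
Σ(x_t−x̄)(x_{t+1}−x̄) = (-41.6327) + (9.7959) + (16.6531) + (-80.4898) + (-5.9184) + (-1.6327) = -103.2245
Denominator Σ(x_t−x̄)² = 257.4286
r_1 = -103.2245 / 257.4286 = -0.401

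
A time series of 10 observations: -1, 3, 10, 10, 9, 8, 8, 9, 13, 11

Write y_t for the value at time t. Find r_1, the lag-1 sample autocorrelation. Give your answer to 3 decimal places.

0.407

Mean ȳ = (-1 + 3 + 10 + 10 + 9 + 8 + 8 + 9 + 13 + 11)/10 = 8.0000
Numerator Σ_{t=1}^{9}(y_t−ȳ)(y_{t+1}−ȳ) = 61.0000
Denominator Σ(y_t−ȳ)² = 150.0000
r_1 = 61.0000 / 150.0000 = 0.407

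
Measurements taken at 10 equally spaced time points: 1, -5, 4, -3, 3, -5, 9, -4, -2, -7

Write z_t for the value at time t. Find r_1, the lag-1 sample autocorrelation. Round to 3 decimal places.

-0.544

Mean z̄ = (1 − 5 + 4 − 3 + 3 − 5 + 9 − 4 − 2 − 7)/10 = -0.9000
Numerator Σ_{t=1}^{9}(z_t−z̄)(z_{t+1}−z̄) = -123.5100
Denominator Σ(z_t−z̄)² = 226.9000
r_1 = -123.5100 / 226.9000 = -0.544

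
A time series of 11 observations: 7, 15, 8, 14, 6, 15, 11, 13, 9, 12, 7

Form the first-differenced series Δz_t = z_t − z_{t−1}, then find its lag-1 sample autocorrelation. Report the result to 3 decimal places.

-0.816

First differences Δz: 8, -7, 6, -8, 9, -4, 2, -4, 3, -5
Mean of differences = 0.0000
Numerator Σ(Δz_t−Δz̄)(Δz_{t+1}−Δz̄) = -297.0000
Denominator Σ(Δz_t−Δz̄)² = 364.0000
r_1(Δz) = -297.0000 / 364.0000 = -0.816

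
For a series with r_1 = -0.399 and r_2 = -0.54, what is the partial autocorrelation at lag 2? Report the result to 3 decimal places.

φ_{22} = (r_2 − r_1²) / (1 − r_1²)
r_1² = (-0.399)² = 0.159201
Numerator = -0.54 − 0.1592 = -0.6992; denominator = 1 − 0.1592 = 0.8408
φ_{22} = -0.6992 / 0.8408 = -0.832

-0.832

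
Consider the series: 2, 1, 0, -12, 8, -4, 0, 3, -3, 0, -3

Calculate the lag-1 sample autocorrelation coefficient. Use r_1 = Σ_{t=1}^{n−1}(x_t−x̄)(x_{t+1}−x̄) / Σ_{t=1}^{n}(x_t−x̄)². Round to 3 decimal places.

-0.562

Mean x̄ = (2 + 1 + 0 − 12 + 8 − 4 + 0 + 3 − 3 + 0 − 3)/11 = -0.7273
Numerator Σ_{t=1}^{10}(x_t−x̄)(x_{t+1}−x̄) = -140.6198
Denominator Σ(x_t−x̄)² = 250.1818
r_1 = -140.6198 / 250.1818 = -0.562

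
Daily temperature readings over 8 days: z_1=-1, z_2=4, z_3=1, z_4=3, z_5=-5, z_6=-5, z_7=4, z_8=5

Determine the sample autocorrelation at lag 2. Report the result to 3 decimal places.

Mean z̄ = (-1 + 4 + 1 + 3 − 5 − 5 + 4 + 5)/8 = 0.7500
Deviations from mean: -1.7500, 3.2500, 0.2500, 2.2500, -5.7500, -5.7500, 3.2500, 4.2500
Σ(z_t−z̄)(z_{t+2}−z̄) = (-0.4375) + (7.3125) + (-1.4375) + (-12.9375) + (-18.6875) + (-24.4375) = -50.6250
Denominator Σ(z_t−z̄)² = 113.5000
r_2 = -50.6250 / 113.5000 = -0.446

-0.446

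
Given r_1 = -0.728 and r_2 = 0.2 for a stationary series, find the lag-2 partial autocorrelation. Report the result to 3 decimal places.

φ_{22} = (r_2 − r_1²) / (1 − r_1²)
r_1² = (-0.728)² = 0.529984
Numerator = 0.2 − 0.5300 = -0.3300; denominator = 1 − 0.5300 = 0.4700
φ_{22} = -0.3300 / 0.4700 = -0.702

-0.702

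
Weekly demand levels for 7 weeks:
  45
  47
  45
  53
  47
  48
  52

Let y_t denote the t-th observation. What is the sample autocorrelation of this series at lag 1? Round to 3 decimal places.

-0.230

Mean ȳ = (45 + 47 + 45 + 53 + 47 + 48 + 52)/7 = 48.1429
Σ(y_t−ȳ)(y_{t+1}−ȳ) = (3.5918) + (3.5918) + (-15.2653) + (-5.5510) + (0.1633) + (-0.5510) = -14.0204
Denominator Σ(y_t−ȳ)² = 60.8571
r_1 = -14.0204 / 60.8571 = -0.230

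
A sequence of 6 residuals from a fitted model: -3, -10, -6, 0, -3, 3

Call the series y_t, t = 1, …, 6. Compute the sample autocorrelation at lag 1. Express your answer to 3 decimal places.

Mean ȳ = (-3 − 10 − 6 + 0 − 3 + 3)/6 = -3.1667
Σ(y_t−ȳ)(y_{t+1}−ȳ) = (-1.1389) + (19.3611) + (-8.9722) + (0.5278) + (1.0278) = 10.8056
Denominator Σ(y_t−ȳ)² = 102.8333
r_1 = 10.8056 / 102.8333 = 0.105

0.105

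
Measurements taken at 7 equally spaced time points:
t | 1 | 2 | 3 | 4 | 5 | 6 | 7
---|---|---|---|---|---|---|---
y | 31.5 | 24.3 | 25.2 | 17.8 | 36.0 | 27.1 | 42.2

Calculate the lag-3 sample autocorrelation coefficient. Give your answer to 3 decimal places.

Mean ȳ = (31.5 + 24.3 + 25.2 + 17.8 + 36.0 + 27.1 + 42.2)/7 = 29.1571
Deviations from mean: 2.3429, -4.8571, -3.9571, -11.3571, 6.8429, -2.0571, 13.0429
Σ(y_t−ȳ)(y_{t+3}−ȳ) = (-26.6082) + (-33.2367) + (8.1404) + (-148.1296) = -199.8341
Denominator Σ(y_t−ȳ)² = 394.8971
r_3 = -199.8341 / 394.8971 = -0.506

-0.506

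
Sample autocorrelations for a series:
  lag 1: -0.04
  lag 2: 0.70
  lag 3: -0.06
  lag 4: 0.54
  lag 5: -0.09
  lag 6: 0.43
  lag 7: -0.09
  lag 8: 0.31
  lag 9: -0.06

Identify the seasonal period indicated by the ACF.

The largest autocorrelation is r_2 = 0.70, with weaker echoes at lags 4 (0.54), 6 (0.43) and 8 (0.31); the remaining lags stay at or below -0.04.
The dominant spike at lag 2 indicates a seasonal period of 2.

2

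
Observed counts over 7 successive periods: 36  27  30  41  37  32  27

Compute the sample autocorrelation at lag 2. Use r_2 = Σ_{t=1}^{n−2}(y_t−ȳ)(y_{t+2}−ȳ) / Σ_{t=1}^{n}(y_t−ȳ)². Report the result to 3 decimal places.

-0.584

Mean ȳ = (36 + 27 + 30 + 41 + 37 + 32 + 27)/7 = 32.8571
Σ(y_t−ȳ)(y_{t+2}−ȳ) = (-8.9796) + (-47.6939) + (-11.8367) + (-6.9796) + (-24.2653) = -99.7551
Denominator Σ(y_t−ȳ)² = 170.8571
r_2 = -99.7551 / 170.8571 = -0.584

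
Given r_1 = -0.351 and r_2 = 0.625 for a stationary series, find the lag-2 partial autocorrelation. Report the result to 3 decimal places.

0.572

φ_{22} = (r_2 − r_1²) / (1 − r_1²)
r_1² = (-0.351)² = 0.123201
Numerator = 0.625 − 0.1232 = 0.5018; denominator = 1 − 0.1232 = 0.8768
φ_{22} = 0.5018 / 0.8768 = 0.572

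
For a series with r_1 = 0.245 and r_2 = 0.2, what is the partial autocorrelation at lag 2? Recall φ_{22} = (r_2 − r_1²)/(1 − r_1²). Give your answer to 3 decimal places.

φ_{22} = (r_2 − r_1²) / (1 − r_1²)
r_1² = (0.245)² = 0.060025
Numerator = 0.2 − 0.0600 = 0.1400; denominator = 1 − 0.0600 = 0.9400
φ_{22} = 0.1400 / 0.9400 = 0.149

0.149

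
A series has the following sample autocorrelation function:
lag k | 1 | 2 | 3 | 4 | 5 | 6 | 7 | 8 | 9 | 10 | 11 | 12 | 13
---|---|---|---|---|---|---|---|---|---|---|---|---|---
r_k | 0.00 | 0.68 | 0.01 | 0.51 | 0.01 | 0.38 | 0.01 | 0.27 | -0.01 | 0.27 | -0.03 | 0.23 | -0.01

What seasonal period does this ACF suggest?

2

The largest autocorrelation is r_2 = 0.68, with weaker echoes at lags 4 (0.51), 6 (0.38), 8 (0.27), 10 (0.27) and 12 (0.23); the remaining lags stay at or below 0.01.
The dominant spike at lag 2 indicates a seasonal period of 2.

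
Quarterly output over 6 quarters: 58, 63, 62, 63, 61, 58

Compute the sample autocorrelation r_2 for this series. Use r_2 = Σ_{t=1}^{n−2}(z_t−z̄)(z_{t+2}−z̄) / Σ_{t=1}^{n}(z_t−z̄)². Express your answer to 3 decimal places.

Mean z̄ = (58 + 63 + 62 + 63 + 61 + 58)/6 = 60.8333
Deviations from mean: -2.8333, 2.1667, 1.1667, 2.1667, 0.1667, -2.8333
Σ(z_t−z̄)(z_{t+2}−z̄) = (-3.3056) + (4.6944) + (0.1944) + (-6.1389) = -4.5556
Denominator Σ(z_t−z̄)² = 26.8333
r_2 = -4.5556 / 26.8333 = -0.170

-0.170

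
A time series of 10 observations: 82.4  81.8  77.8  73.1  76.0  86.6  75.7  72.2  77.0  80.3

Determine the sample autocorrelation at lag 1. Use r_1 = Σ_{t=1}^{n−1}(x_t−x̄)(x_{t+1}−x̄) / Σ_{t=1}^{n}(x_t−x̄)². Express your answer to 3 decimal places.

Mean x̄ = (82.4 + 81.8 + 77.8 + 73.1 + 76.0 + 86.6 + 75.7 + 72.2 + 77.0 + 80.3)/10 = 78.2900
Numerator Σ_{t=1}^{9}(x_t−x̄)(x_{t+1}−x̄) = 7.6179
Denominator Σ(x_t−x̄)² = 180.1890
r_1 = 7.6179 / 180.1890 = 0.042

0.042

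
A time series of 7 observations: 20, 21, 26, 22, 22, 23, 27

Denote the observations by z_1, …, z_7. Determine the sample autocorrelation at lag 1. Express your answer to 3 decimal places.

-0.050

Mean z̄ = (20 + 21 + 26 + 22 + 22 + 23 + 27)/7 = 23.0000
Deviations from mean: -3.0000, -2.0000, 3.0000, -1.0000, -1.0000, 0.0000, 4.0000
Σ(z_t−z̄)(z_{t+1}−z̄) = (6.0000) + (-6.0000) + (-3.0000) + (1.0000) + (0.0000) + (0.0000) = -2.0000
Denominator Σ(z_t−z̄)² = 40.0000
r_1 = -2.0000 / 40.0000 = -0.050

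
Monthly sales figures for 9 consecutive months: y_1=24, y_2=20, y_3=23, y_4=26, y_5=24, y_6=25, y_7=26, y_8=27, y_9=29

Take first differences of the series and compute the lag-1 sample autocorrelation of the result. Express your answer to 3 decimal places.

First differences Δy: -4, 3, 3, -2, 1, 1, 1, 2
Mean of differences = 0.6250
Numerator Σ(Δy_t−Δȳ)(Δy_{t+1}−Δȳ) = -11.7656
Denominator Σ(Δy_t−Δȳ)² = 41.8750
r_1(Δy) = -11.7656 / 41.8750 = -0.281

-0.281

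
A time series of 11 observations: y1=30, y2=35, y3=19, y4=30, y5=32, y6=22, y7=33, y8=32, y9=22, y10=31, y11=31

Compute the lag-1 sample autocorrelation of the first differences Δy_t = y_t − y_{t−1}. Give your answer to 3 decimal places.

-0.562

First differences Δy: 5, -16, 11, 2, -10, 11, -1, -10, 9, 0
Mean of differences = 0.1000
Numerator Σ(Δy_t−Δȳ)(Δy_{t+1}−Δȳ) = -454.6100
Denominator Σ(Δy_t−Δȳ)² = 808.9000
r_1(Δy) = -454.6100 / 808.9000 = -0.562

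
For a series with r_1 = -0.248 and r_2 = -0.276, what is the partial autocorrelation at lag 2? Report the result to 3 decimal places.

φ_{22} = (r_2 − r_1²) / (1 − r_1²)
r_1² = (-0.248)² = 0.061504
Numerator = -0.276 − 0.0615 = -0.3375; denominator = 1 − 0.0615 = 0.9385
φ_{22} = -0.3375 / 0.9385 = -0.360

-0.360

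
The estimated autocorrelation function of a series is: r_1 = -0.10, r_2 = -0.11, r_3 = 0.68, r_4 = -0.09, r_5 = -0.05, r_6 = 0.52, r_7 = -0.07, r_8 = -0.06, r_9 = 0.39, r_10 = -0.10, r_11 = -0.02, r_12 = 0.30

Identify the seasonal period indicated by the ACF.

3

The largest autocorrelation is r_3 = 0.68, with weaker echoes at lags 6 (0.52), 9 (0.39) and 12 (0.30); the remaining lags stay at or below -0.02.
The dominant spike at lag 3 indicates a seasonal period of 3.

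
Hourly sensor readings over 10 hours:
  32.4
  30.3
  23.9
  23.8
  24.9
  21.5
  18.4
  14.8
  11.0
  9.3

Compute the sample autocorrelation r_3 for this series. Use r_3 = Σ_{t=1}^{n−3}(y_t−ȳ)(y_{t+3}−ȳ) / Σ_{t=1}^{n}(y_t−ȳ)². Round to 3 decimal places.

0.120

Mean ȳ = (32.4 + 30.3 + 23.9 + 23.8 + 24.9 + 21.5 + 18.4 + 14.8 + 11.0 + 9.3)/10 = 21.0300
Σ(y_t−ȳ)(y_{t+3}−ȳ) = (31.4949) + (35.8749) + (1.3489) + (-7.2851) + (-24.1101) + (-4.7141) + (30.8499) = 63.4593
Denominator Σ(y_t−ȳ)² = 530.2410
r_3 = 63.4593 / 530.2410 = 0.120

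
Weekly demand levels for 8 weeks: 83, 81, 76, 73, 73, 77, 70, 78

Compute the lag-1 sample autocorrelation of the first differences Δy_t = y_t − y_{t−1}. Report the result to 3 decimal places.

-0.412

First differences Δy: -2, -5, -3, 0, 4, -7, 8
Mean of differences = -0.7143
Numerator Σ(Δy_t−Δȳ)(Δy_{t+1}−Δȳ) = -67.3673
Denominator Σ(Δy_t−Δȳ)² = 163.4286
r_1(Δy) = -67.3673 / 163.4286 = -0.412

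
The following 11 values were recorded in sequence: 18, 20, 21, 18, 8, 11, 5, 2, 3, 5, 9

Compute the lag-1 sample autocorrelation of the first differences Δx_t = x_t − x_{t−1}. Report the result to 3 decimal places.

-0.046

First differences Δx: 2, 1, -3, -10, 3, -6, -3, 1, 2, 4
Mean of differences = -0.9000
Numerator Σ(Δx_t−Δx̄)(Δx_{t+1}−Δx̄) = -8.3100
Denominator Σ(Δx_t−Δx̄)² = 180.9000
r_1(Δx) = -8.3100 / 180.9000 = -0.046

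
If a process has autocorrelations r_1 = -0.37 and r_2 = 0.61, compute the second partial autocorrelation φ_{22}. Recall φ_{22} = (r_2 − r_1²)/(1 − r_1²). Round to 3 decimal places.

0.548

φ_{22} = (r_2 − r_1²) / (1 − r_1²)
r_1² = (-0.37)² = 0.1369
Numerator = 0.61 − 0.1369 = 0.4731; denominator = 1 − 0.1369 = 0.8631
φ_{22} = 0.4731 / 0.8631 = 0.548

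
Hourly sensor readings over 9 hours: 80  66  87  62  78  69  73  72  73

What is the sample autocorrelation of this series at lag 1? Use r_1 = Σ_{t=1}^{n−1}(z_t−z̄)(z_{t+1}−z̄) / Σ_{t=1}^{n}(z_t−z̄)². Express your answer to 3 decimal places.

Mean z̄ = (80 + 66 + 87 + 62 + 78 + 69 + 73 + 72 + 73)/9 = 73.3333
Numerator Σ_{t=1}^{8}(z_t−z̄)(z_{t+1}−z̄) = -374.7778
Denominator Σ(z_t−z̄)² = 456.0000
r_1 = -374.7778 / 456.0000 = -0.822

-0.822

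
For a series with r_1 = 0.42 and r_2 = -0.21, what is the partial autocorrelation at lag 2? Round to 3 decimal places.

-0.469

φ_{22} = (r_2 − r_1²) / (1 − r_1²)
r_1² = (0.42)² = 0.1764
Numerator = -0.21 − 0.1764 = -0.3864; denominator = 1 − 0.1764 = 0.8236
φ_{22} = -0.3864 / 0.8236 = -0.469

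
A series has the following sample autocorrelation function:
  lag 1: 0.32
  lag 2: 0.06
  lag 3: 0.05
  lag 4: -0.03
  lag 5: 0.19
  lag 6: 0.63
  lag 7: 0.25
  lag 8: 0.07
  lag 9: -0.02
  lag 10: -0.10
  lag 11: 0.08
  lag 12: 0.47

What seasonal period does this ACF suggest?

The largest autocorrelation is r_6 = 0.63, with a weaker echo at lag 12 (0.47); the remaining lags stay at or below 0.32. The elevated value at lag 1 (0.32), dropping to 0.06 at lag 2, reflects decaying short-term dependence rather than seasonality.
The dominant spike at lag 6 indicates a seasonal period of 6.

6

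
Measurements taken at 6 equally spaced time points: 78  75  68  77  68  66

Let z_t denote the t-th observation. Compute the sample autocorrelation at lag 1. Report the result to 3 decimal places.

Mean z̄ = (78 + 75 + 68 + 77 + 68 + 66)/6 = 72.0000
Deviations from mean: 6.0000, 3.0000, -4.0000, 5.0000, -4.0000, -6.0000
Σ(z_t−z̄)(z_{t+1}−z̄) = (18.0000) + (-12.0000) + (-20.0000) + (-20.0000) + (24.0000) = -10.0000
Denominator Σ(z_t−z̄)² = 138.0000
r_1 = -10.0000 / 138.0000 = -0.072

-0.072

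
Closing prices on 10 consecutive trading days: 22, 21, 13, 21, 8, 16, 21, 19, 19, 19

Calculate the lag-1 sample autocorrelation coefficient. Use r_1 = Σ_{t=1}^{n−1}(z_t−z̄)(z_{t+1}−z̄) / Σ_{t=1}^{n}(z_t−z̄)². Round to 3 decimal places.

-0.169

Mean z̄ = (22 + 21 + 13 + 21 + 8 + 16 + 21 + 19 + 19 + 19)/10 = 17.9000
Numerator Σ_{t=1}^{9}(z_t−z̄)(z_{t+1}−z̄) = -29.6100
Denominator Σ(z_t−z̄)² = 174.9000
r_1 = -29.6100 / 174.9000 = -0.169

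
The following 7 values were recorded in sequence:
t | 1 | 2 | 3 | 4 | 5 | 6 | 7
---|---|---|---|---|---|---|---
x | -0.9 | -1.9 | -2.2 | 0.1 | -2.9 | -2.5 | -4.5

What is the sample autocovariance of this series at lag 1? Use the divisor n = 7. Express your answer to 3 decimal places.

-0.066

Mean x̄ = (-0.9 − 1.9 − 2.2 + 0.1 − 2.9 − 2.5 − 4.5)/7 = -2.1143
Deviations: 1.2143, 0.2143, -0.0857, 2.2143, -0.7857, -0.3857, -2.3857
Σ_{t=1}^{6}(x_t−x̄)(x_{t+1}−x̄) = -0.4645
γ_1 = -0.4645 / 7 = -0.066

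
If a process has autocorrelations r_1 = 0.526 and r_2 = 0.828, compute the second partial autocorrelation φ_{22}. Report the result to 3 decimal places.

φ_{22} = (r_2 − r_1²) / (1 − r_1²)
r_1² = (0.526)² = 0.276676
Numerator = 0.828 − 0.2767 = 0.5513; denominator = 1 − 0.2767 = 0.7233
φ_{22} = 0.5513 / 0.7233 = 0.762

0.762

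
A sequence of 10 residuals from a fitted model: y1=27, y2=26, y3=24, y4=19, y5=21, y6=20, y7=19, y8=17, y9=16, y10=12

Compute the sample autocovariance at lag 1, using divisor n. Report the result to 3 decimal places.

10.779

Mean ȳ = (27 + 26 + 24 + 19 + 21 + 20 + 19 + 17 + 16 + 12)/10 = 20.1000
Σ_{t=1}^{9}(y_t−ȳ)(y_{t+1}−ȳ) = 107.7900
γ_1 = 107.7900 / 10 = 10.779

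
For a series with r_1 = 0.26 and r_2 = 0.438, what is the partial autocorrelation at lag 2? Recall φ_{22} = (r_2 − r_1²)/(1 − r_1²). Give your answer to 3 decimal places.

φ_{22} = (r_2 − r_1²) / (1 − r_1²)
r_1² = (0.26)² = 0.0676
Numerator = 0.438 − 0.0676 = 0.3704; denominator = 1 − 0.0676 = 0.9324
φ_{22} = 0.3704 / 0.9324 = 0.397

0.397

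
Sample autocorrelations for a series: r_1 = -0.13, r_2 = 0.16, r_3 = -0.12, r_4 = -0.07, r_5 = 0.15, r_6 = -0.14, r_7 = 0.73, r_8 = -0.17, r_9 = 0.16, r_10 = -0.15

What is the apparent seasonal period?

The largest autocorrelation is r_7 = 0.73; the remaining lags stay at or below 0.16.
The dominant spike at lag 7 indicates a seasonal period of 7.

7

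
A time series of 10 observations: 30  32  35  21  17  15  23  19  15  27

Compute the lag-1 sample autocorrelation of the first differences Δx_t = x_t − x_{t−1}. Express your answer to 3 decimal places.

First differences Δx: 2, 3, -14, -4, -2, 8, -4, -4, 12
Mean of differences = -0.3333
Numerator Σ(Δx_t−Δx̄)(Δx_{t+1}−Δx̄) = -57.7778
Denominator Σ(Δx_t−Δx̄)² = 468.0000
r_1(Δx) = -57.7778 / 468.0000 = -0.123

-0.123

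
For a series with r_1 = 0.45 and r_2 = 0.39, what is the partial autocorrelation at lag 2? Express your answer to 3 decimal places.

φ_{22} = (r_2 − r_1²) / (1 − r_1²)
r_1² = (0.45)² = 0.2025
Numerator = 0.39 − 0.2025 = 0.1875; denominator = 1 − 0.2025 = 0.7975
φ_{22} = 0.1875 / 0.7975 = 0.235

0.235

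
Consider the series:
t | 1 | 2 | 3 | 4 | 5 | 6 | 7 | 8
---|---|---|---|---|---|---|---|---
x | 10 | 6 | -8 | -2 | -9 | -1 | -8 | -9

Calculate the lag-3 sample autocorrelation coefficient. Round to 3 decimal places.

Mean x̄ = (10 + 6 − 8 − 2 − 9 − 1 − 8 − 9)/8 = -2.6250
Deviations from mean: 12.6250, 8.6250, -5.3750, 0.6250, -6.3750, 1.6250, -5.3750, -6.3750
Numerator Σ_{t=1}^{5}(x_t−x̄)(x_{t+3}−x̄) = -18.5469
Denominator Σ(x_t−x̄)² = 375.8750
r_3 = -18.5469 / 375.8750 = -0.049

-0.049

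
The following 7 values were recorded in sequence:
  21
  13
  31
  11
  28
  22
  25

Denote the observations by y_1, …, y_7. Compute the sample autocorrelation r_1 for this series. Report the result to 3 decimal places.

Mean ȳ = (21 + 13 + 31 + 11 + 28 + 22 + 25)/7 = 21.5714
Deviations from mean: -0.5714, -8.5714, 9.4286, -10.5714, 6.4286, 0.4286, 3.4286
Numerator Σ_{t=1}^{6}(y_t−ȳ)(y_{t+1}−ȳ) = -239.3265
Denominator Σ(y_t−ȳ)² = 327.7143
r_1 = -239.3265 / 327.7143 = -0.730

-0.730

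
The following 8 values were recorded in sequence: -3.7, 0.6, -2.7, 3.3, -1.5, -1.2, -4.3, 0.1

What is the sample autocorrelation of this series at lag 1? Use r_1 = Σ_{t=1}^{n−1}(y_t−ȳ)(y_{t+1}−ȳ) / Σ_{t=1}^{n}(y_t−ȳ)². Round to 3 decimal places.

-0.446

Mean ȳ = (-3.7 + 0.6 − 2.7 + 3.3 − 1.5 − 1.2 − 4.3 + 0.1)/8 = -1.1750
Deviations from mean: -2.5250, 1.7750, -1.5250, 4.4750, -0.3250, -0.0250, -3.1250, 1.2750
Σ(y_t−ȳ)(y_{t+1}−ȳ) = (-4.4819) + (-2.7069) + (-6.8244) + (-1.4544) + (0.0081) + (0.0781) + (-3.9844) = -19.3656
Denominator Σ(y_t−ȳ)² = 43.3750
r_1 = -19.3656 / 43.3750 = -0.446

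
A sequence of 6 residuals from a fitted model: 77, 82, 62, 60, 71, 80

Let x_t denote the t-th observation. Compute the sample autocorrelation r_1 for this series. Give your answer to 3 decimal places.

Mean x̄ = (77 + 82 + 62 + 60 + 71 + 80)/6 = 72.0000
Deviations from mean: 5.0000, 10.0000, -10.0000, -12.0000, -1.0000, 8.0000
Σ(x_t−x̄)(x_{t+1}−x̄) = (50.0000) + (-100.0000) + (120.0000) + (12.0000) + (-8.0000) = 74.0000
Denominator Σ(x_t−x̄)² = 434.0000
r_1 = 74.0000 / 434.0000 = 0.171

0.171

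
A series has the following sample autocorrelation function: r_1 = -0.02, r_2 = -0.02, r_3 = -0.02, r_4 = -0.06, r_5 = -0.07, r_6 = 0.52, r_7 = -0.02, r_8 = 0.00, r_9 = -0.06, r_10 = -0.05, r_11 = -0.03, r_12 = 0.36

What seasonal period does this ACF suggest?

The largest autocorrelation is r_6 = 0.52, with a weaker echo at lag 12 (0.36); the remaining lags stay at or below 0.00.
The dominant spike at lag 6 indicates a seasonal period of 6.

6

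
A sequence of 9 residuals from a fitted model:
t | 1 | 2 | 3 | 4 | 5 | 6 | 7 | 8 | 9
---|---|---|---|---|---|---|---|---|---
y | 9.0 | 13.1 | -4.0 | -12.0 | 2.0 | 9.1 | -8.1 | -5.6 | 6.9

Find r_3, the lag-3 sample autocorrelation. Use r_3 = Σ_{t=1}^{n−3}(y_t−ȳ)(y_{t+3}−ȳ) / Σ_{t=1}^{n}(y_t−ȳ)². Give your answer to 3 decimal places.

Mean ȳ = (9.0 + 13.1 − 4.0 − 12.0 + 2.0 + 9.1 − 8.1 − 5.6 + 6.9)/9 = 1.1556
Σ(y_t−ȳ)(y_{t+3}−ȳ) = (-103.1980) + (10.0864) + (-40.9580) + (121.7620) + (-5.7047) + (45.6364) = 27.6241
Denominator Σ(y_t−ȳ)² = 631.9822
r_3 = 27.6241 / 631.9822 = 0.044

0.044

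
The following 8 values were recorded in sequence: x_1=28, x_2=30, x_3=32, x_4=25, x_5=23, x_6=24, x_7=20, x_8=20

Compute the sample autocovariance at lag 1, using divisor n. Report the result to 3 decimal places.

10.117

Mean x̄ = (28 + 30 + 32 + 25 + 23 + 24 + 20 + 20)/8 = 25.2500
Deviations: 2.7500, 4.7500, 6.7500, -0.2500, -2.2500, -1.2500, -5.2500, -5.2500
Σ_{t=1}^{7}(x_t−x̄)(x_{t+1}−x̄) = 80.9375
γ_1 = 80.9375 / 8 = 10.117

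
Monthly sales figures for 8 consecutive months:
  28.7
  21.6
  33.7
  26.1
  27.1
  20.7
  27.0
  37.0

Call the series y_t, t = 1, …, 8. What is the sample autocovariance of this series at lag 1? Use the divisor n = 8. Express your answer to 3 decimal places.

-6.047

Mean ȳ = (28.7 + 21.6 + 33.7 + 26.1 + 27.1 + 20.7 + 27.0 + 37.0)/8 = 27.7375
Deviations: 0.9625, -6.1375, 5.9625, -1.6375, -0.6375, -7.0375, -0.7375, 9.2625
Σ_{t=1}^{7}(y_t−ȳ)(y_{t+1}−ȳ) = -48.3764
γ_1 = -48.3764 / 8 = -6.047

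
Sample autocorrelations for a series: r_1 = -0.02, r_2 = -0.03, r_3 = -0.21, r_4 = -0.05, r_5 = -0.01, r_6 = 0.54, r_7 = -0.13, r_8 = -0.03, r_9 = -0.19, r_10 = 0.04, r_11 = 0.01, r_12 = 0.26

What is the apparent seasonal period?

6

The largest autocorrelation is r_6 = 0.54, with a weaker echo at lag 12 (0.26); the remaining lags stay at or below 0.04.
The dominant spike at lag 6 indicates a seasonal period of 6.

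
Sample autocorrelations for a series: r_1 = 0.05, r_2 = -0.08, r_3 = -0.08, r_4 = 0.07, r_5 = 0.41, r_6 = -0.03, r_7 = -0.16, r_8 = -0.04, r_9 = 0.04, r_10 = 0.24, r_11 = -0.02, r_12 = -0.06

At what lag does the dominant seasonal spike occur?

5

The largest autocorrelation is r_5 = 0.41, with a weaker echo at lag 10 (0.24); the remaining lags stay at or below 0.07.
The dominant spike at lag 5 indicates a seasonal period of 5.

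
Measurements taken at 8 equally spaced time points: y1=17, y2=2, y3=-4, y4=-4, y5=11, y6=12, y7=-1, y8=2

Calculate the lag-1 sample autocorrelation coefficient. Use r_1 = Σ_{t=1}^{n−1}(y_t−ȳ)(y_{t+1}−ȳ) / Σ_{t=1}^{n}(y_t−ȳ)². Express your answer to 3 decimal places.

0.061

Mean ȳ = (17 + 2 − 4 − 4 + 11 + 12 − 1 + 2)/8 = 4.3750
Deviations from mean: 12.6250, -2.3750, -8.3750, -8.3750, 6.6250, 7.6250, -5.3750, -2.3750
Σ(y_t−ȳ)(y_{t+1}−ȳ) = (-29.9844) + (19.8906) + (70.1406) + (-55.4844) + (50.5156) + (-40.9844) + (12.7656) = 26.8594
Denominator Σ(y_t−ȳ)² = 441.8750
r_1 = 26.8594 / 441.8750 = 0.061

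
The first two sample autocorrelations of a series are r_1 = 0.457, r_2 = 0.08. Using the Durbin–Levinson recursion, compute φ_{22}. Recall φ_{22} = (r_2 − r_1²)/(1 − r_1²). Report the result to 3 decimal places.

φ_{22} = (r_2 − r_1²) / (1 − r_1²)
r_1² = (0.457)² = 0.208849
Numerator = 0.08 − 0.2088 = -0.1288; denominator = 1 − 0.2088 = 0.7912
φ_{22} = -0.1288 / 0.7912 = -0.163

-0.163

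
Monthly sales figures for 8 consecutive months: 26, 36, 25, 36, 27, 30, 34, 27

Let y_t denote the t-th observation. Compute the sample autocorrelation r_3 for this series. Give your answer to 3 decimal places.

Mean ȳ = (26 + 36 + 25 + 36 + 27 + 30 + 34 + 27)/8 = 30.1250
Deviations from mean: -4.1250, 5.8750, -5.1250, 5.8750, -3.1250, -0.1250, 3.8750, -3.1250
Numerator Σ_{t=1}^{5}(y_t−ȳ)(y_{t+3}−ȳ) = -9.4219
Denominator Σ(y_t−ȳ)² = 146.8750
r_3 = -9.4219 / 146.8750 = -0.064

-0.064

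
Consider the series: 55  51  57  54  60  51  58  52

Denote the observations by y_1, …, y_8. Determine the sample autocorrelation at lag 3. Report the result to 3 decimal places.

-0.568

Mean ȳ = (55 + 51 + 57 + 54 + 60 + 51 + 58 + 52)/8 = 54.7500
Σ(y_t−ȳ)(y_{t+3}−ȳ) = (-0.1875) + (-19.6875) + (-8.4375) + (-2.4375) + (-14.4375) = -45.1875
Denominator Σ(y_t−ȳ)² = 79.5000
r_3 = -45.1875 / 79.5000 = -0.568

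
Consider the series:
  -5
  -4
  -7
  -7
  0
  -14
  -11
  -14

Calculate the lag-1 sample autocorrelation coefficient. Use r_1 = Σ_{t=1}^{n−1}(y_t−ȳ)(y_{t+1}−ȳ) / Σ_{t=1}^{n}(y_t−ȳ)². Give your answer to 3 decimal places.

Mean ȳ = (-5 − 4 − 7 − 7 + 0 − 14 − 11 − 14)/8 = -7.7500
Σ(y_t−ȳ)(y_{t+1}−ȳ) = (10.3125) + (2.8125) + (0.5625) + (5.8125) + (-48.4375) + (20.3125) + (20.3125) = 11.6875
Denominator Σ(y_t−ȳ)² = 171.5000
r_1 = 11.6875 / 171.5000 = 0.068

0.068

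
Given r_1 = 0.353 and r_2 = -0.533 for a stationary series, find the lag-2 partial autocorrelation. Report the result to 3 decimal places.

-0.751

φ_{22} = (r_2 − r_1²) / (1 − r_1²)
r_1² = (0.353)² = 0.124609
Numerator = -0.533 − 0.1246 = -0.6576; denominator = 1 − 0.1246 = 0.8754
φ_{22} = -0.6576 / 0.8754 = -0.751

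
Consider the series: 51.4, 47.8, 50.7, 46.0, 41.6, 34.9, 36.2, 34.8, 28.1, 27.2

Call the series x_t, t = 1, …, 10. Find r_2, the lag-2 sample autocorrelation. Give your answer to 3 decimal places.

0.402

Mean x̄ = (51.4 + 47.8 + 50.7 + 46.0 + 41.6 + 34.9 + 36.2 + 34.8 + 28.1 + 27.2)/10 = 39.8700
Numerator Σ_{t=1}^{8}(x_t−x̄)(x_{t+2}−x̄) = 288.0322
Denominator Σ(x_t−x̄)² = 716.6210
r_2 = 288.0322 / 716.6210 = 0.402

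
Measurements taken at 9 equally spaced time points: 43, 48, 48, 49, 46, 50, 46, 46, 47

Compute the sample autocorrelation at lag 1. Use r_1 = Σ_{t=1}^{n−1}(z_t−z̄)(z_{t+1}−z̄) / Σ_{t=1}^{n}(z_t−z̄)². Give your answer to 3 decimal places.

-0.235

Mean z̄ = (43 + 48 + 48 + 49 + 46 + 50 + 46 + 46 + 47)/9 = 47.0000
Numerator Σ_{t=1}^{8}(z_t−z̄)(z_{t+1}−z̄) = -8.0000
Denominator Σ(z_t−z̄)² = 34.0000
r_1 = -8.0000 / 34.0000 = -0.235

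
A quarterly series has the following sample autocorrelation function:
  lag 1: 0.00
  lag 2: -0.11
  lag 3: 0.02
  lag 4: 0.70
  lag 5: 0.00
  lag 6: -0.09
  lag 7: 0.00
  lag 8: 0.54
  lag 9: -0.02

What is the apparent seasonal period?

4

The largest autocorrelation is r_4 = 0.70, with a weaker echo at lag 8 (0.54); the remaining lags stay at or below 0.02.
The dominant spike at lag 4 indicates a seasonal period of 4.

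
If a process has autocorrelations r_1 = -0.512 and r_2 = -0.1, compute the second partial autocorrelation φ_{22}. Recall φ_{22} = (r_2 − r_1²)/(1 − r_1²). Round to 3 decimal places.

φ_{22} = (r_2 − r_1²) / (1 − r_1²)
r_1² = (-0.512)² = 0.262144
Numerator = -0.1 − 0.2621 = -0.3621; denominator = 1 − 0.2621 = 0.7379
φ_{22} = -0.3621 / 0.7379 = -0.491

-0.491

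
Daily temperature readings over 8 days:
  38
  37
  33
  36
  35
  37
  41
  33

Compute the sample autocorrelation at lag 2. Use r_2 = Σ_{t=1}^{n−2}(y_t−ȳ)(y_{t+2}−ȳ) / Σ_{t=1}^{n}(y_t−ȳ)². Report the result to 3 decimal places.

Mean ȳ = (38 + 37 + 33 + 36 + 35 + 37 + 41 + 33)/8 = 36.2500
Deviations from mean: 1.7500, 0.7500, -3.2500, -0.2500, -1.2500, 0.7500, 4.7500, -3.2500
Numerator Σ_{t=1}^{6}(y_t−ȳ)(y_{t+2}−ȳ) = -10.3750
Denominator Σ(y_t−ȳ)² = 49.5000
r_2 = -10.3750 / 49.5000 = -0.210

-0.210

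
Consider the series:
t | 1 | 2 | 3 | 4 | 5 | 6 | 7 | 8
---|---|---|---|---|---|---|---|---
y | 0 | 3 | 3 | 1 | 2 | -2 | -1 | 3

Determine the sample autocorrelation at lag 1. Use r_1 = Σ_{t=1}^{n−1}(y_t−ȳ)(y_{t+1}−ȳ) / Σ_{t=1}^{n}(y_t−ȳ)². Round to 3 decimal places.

0.037

Mean ȳ = (0 + 3 + 3 + 1 + 2 − 2 − 1 + 3)/8 = 1.1250
Deviations from mean: -1.1250, 1.8750, 1.8750, -0.1250, 0.8750, -3.1250, -2.1250, 1.8750
Numerator Σ_{t=1}^{7}(y_t−ȳ)(y_{t+1}−ȳ) = 0.9844
Denominator Σ(y_t−ȳ)² = 26.8750
r_1 = 0.9844 / 26.8750 = 0.037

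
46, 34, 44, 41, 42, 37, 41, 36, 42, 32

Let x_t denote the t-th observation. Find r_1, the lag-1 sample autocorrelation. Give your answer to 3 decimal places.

-0.503

Mean x̄ = (46 + 34 + 44 + 41 + 42 + 37 + 41 + 36 + 42 + 32)/10 = 39.5000
Numerator Σ_{t=1}^{9}(x_t−x̄)(x_{t+1}−x̄) = -92.7500
Denominator Σ(x_t−x̄)² = 184.5000
r_1 = -92.7500 / 184.5000 = -0.503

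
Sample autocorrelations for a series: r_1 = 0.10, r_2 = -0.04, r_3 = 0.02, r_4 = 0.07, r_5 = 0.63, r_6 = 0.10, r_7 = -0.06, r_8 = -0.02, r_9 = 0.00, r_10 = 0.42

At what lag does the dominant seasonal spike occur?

5

The largest autocorrelation is r_5 = 0.63, with a weaker echo at lag 10 (0.42); the remaining lags stay at or below 0.10.
The dominant spike at lag 5 indicates a seasonal period of 5.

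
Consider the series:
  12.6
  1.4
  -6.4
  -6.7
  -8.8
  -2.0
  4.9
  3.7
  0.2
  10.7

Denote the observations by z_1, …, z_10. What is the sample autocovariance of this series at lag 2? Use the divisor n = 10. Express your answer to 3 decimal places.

-1.741

Mean z̄ = (12.6 + 1.4 − 6.4 − 6.7 − 8.8 − 2.0 + 4.9 + 3.7 + 0.2 + 10.7)/10 = 0.9600
Σ_{t=1}^{8}(z_t−z̄)(z_{t+2}−z̄) = -17.4052
γ_2 = -17.4052 / 10 = -1.741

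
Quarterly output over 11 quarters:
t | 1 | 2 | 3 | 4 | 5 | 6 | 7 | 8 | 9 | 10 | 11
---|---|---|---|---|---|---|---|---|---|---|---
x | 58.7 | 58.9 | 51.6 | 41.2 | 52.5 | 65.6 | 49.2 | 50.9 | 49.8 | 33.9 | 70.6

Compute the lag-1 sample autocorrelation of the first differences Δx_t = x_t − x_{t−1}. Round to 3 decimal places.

First differences Δx: 0.2, -7.3, -10.4, 11.3, 13.1, -16.4, 1.7, -1.1, -15.9, 36.7
Mean of differences = 1.1900
Numerator Σ(Δx_t−Δx̄)(Δx_{t+1}−Δx̄) = -677.3261
Denominator Σ(Δx_t−Δx̄)² = 2319.3890
r_1(Δx) = -677.3261 / 2319.3890 = -0.292

-0.292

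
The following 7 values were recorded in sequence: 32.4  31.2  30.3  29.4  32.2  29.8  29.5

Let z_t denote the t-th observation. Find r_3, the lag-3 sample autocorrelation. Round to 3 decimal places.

0.046

Mean z̄ = (32.4 + 31.2 + 30.3 + 29.4 + 32.2 + 29.8 + 29.5)/7 = 30.6857
Numerator Σ_{t=1}^{4}(z_t−z̄)(z_{t+3}−z̄) = 0.4408
Denominator Σ(z_t−z̄)² = 9.4886
r_3 = 0.4408 / 9.4886 = 0.046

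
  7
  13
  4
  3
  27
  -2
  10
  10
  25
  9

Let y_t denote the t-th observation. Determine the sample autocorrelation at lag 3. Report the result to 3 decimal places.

Mean ȳ = (7 + 13 + 4 + 3 + 27 − 2 + 10 + 10 + 25 + 9)/10 = 10.6000
Numerator Σ_{t=1}^{7}(y_t−ȳ)(y_{t+3}−ȳ) = -35.8800
Denominator Σ(y_t−ȳ)² = 758.4000
r_3 = -35.8800 / 758.4000 = -0.047

-0.047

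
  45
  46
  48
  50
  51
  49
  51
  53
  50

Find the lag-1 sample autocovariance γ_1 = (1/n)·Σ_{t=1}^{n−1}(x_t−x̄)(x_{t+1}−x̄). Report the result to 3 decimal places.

Mean x̄ = (45 + 46 + 48 + 50 + 51 + 49 + 51 + 53 + 50)/9 = 49.2222
Σ_{t=1}^{8}(x_t−x̄)(x_{t+1}−x̄) = 26.8395
γ_1 = 26.8395 / 9 = 2.982

2.982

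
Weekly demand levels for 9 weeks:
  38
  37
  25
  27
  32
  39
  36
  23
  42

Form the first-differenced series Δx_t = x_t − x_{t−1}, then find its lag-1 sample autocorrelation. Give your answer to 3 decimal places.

-0.249

First differences Δx: -1, -12, 2, 5, 7, -3, -13, 19
Mean of differences = 0.5000
Numerator Σ(Δx_t−Δx̄)(Δx_{t+1}−Δx̄) = -189.2500
Denominator Σ(Δx_t−Δx̄)² = 760.0000
r_1(Δx) = -189.2500 / 760.0000 = -0.249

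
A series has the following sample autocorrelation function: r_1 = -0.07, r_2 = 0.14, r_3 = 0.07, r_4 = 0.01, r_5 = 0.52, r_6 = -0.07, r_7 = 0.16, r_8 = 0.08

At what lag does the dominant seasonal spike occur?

5

The largest autocorrelation is r_5 = 0.52; the remaining lags stay at or below 0.16.
The dominant spike at lag 5 indicates a seasonal period of 5.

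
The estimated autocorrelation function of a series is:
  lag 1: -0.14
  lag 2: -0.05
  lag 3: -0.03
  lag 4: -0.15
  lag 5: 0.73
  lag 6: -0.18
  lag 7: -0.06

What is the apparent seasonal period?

5

The largest autocorrelation is r_5 = 0.73; the remaining lags stay at or below -0.03.
The dominant spike at lag 5 indicates a seasonal period of 5.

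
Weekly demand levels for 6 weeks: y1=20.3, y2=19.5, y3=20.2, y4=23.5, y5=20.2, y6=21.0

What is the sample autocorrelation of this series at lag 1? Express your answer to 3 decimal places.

Mean ȳ = (20.3 + 19.5 + 20.2 + 23.5 + 20.2 + 21.0)/6 = 20.7833
Deviations from mean: -0.4833, -1.2833, -0.5833, 2.7167, -0.5833, 0.2167
Σ(y_t−ȳ)(y_{t+1}−ȳ) = (0.6203) + (0.7486) + (-1.5847) + (-1.5847) + (-0.1264) = -1.9269
Denominator Σ(y_t−ȳ)² = 9.9883
r_1 = -1.9269 / 9.9883 = -0.193

-0.193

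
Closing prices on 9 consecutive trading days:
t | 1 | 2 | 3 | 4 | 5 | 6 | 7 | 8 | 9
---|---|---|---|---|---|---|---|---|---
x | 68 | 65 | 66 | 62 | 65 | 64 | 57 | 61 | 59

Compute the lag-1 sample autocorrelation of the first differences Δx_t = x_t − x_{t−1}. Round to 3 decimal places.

First differences Δx: -3, 1, -4, 3, -1, -7, 4, -2
Mean of differences = -1.1250
Numerator Σ(Δx_t−Δx̄)(Δx_{t+1}−Δx̄) = -56.7656
Denominator Σ(Δx_t−Δx̄)² = 94.8750
r_1(Δx) = -56.7656 / 94.8750 = -0.598

-0.598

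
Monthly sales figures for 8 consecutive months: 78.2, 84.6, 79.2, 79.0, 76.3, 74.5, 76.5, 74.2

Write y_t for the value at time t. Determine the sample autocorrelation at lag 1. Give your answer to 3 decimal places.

0.335

Mean ȳ = (78.2 + 84.6 + 79.2 + 79.0 + 76.3 + 74.5 + 76.5 + 74.2)/8 = 77.8125
Deviations from mean: 0.3875, 6.7875, 1.3875, 1.1875, -1.5125, -3.3125, -1.3125, -3.6125
Σ(y_t−ȳ)(y_{t+1}−ȳ) = (2.6302) + (9.4177) + (1.6477) + (-1.7961) + (5.0102) + (4.3477) + (4.7414) = 25.9986
Denominator Σ(y_t−ȳ)² = 77.5888
r_1 = 25.9986 / 77.5888 = 0.335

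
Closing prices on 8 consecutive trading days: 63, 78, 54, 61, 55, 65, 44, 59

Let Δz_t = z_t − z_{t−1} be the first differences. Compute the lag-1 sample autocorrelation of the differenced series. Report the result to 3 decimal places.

First differences Δz: 15, -24, 7, -6, 10, -21, 15
Mean of differences = -0.5714
Numerator Σ(Δz_t−Δz̄)(Δz_{t+1}−Δz̄) = -1174.7551
Denominator Σ(Δz_t−Δz̄)² = 1649.7143
r_1(Δz) = -1174.7551 / 1649.7143 = -0.712

-0.712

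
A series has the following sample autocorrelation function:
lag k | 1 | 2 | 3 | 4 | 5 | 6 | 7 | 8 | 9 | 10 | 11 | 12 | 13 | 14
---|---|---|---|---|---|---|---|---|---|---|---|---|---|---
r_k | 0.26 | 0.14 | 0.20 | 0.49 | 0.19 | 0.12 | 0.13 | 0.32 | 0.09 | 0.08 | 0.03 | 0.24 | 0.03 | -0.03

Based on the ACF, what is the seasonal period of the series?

The largest autocorrelation is r_4 = 0.49, with a weaker echo at lag 8 (0.32); the remaining lags stay at or below 0.26. The elevated value at lag 1 (0.26), dropping to 0.14 at lag 2, reflects decaying short-term dependence rather than seasonality.
The dominant spike at lag 4 indicates a seasonal period of 4.

4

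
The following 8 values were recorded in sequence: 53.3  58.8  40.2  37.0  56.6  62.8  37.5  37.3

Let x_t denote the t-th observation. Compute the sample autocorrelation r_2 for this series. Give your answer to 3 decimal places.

-0.756

Mean x̄ = (53.3 + 58.8 + 40.2 + 37.0 + 56.6 + 62.8 + 37.5 + 37.3)/8 = 47.9375
Deviations from mean: 5.3625, 10.8625, -7.7375, -10.9375, 8.6625, 14.8625, -10.4375, -10.6375
Numerator Σ_{t=1}^{6}(x_t−x̄)(x_{t+2}−x̄) = -638.4003
Denominator Σ(x_t−x̄)² = 844.2788
r_2 = -638.4003 / 844.2788 = -0.756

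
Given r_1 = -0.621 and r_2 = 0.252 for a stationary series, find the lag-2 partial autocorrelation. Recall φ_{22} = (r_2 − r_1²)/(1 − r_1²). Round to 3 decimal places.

-0.218

φ_{22} = (r_2 − r_1²) / (1 − r_1²)
r_1² = (-0.621)² = 0.385641
Numerator = 0.252 − 0.3856 = -0.1336; denominator = 1 − 0.3856 = 0.6144
φ_{22} = -0.1336 / 0.6144 = -0.218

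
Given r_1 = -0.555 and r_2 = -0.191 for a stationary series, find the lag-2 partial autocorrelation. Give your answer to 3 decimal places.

φ_{22} = (r_2 − r_1²) / (1 − r_1²)
r_1² = (-0.555)² = 0.308025
Numerator = -0.191 − 0.3080 = -0.4990; denominator = 1 − 0.3080 = 0.6920
φ_{22} = -0.4990 / 0.6920 = -0.721

-0.721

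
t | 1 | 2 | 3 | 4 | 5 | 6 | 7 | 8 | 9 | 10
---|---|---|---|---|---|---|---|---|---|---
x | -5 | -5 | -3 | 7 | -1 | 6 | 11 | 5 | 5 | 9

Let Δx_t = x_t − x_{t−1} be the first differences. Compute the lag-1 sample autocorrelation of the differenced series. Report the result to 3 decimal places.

-0.474

First differences Δx: 0, 2, 10, -8, 7, 5, -6, 0, 4
Mean of differences = 1.5556
Numerator Σ(Δx_t−Δx̄)(Δx_{t+1}−Δx̄) = -128.9753
Denominator Σ(Δx_t−Δx̄)² = 272.2222
r_1(Δx) = -128.9753 / 272.2222 = -0.474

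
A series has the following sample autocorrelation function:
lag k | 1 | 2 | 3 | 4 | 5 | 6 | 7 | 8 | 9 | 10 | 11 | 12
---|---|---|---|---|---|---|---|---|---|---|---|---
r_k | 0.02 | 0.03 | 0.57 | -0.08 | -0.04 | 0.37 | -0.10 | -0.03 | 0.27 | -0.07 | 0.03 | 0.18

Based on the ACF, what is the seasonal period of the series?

3

The largest autocorrelation is r_3 = 0.57, with weaker echoes at lags 6 (0.37), 9 (0.27) and 12 (0.18); the remaining lags stay at or below 0.03.
The dominant spike at lag 3 indicates a seasonal period of 3.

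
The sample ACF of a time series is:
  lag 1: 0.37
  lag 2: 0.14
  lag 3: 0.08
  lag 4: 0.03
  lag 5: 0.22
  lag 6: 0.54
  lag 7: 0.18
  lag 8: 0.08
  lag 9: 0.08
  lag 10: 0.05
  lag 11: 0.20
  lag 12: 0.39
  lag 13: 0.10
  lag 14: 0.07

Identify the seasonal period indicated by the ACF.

The largest autocorrelation is r_6 = 0.54, with a weaker echo at lag 12 (0.39); the remaining lags stay at or below 0.37. The elevated value at lag 1 (0.37), dropping to 0.14 at lag 2, reflects decaying short-term dependence rather than seasonality.
The dominant spike at lag 6 indicates a seasonal period of 6.

6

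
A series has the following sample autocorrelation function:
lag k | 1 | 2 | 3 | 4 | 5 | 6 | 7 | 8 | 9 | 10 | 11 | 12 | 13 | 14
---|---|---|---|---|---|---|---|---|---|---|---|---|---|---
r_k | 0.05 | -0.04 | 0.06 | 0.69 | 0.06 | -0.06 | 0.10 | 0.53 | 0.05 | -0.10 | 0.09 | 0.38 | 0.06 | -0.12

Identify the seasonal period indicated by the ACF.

The largest autocorrelation is r_4 = 0.69, with weaker echoes at lags 8 (0.53) and 12 (0.38); the remaining lags stay at or below 0.10.
The dominant spike at lag 4 indicates a seasonal period of 4.

4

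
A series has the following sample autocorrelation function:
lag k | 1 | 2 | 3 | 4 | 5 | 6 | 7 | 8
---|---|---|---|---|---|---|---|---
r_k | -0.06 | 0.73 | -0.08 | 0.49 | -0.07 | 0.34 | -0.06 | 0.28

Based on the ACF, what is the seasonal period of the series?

2

The largest autocorrelation is r_2 = 0.73, with weaker echoes at lags 4 (0.49), 6 (0.34) and 8 (0.28); the remaining lags stay at or below -0.06.
The dominant spike at lag 2 indicates a seasonal period of 2.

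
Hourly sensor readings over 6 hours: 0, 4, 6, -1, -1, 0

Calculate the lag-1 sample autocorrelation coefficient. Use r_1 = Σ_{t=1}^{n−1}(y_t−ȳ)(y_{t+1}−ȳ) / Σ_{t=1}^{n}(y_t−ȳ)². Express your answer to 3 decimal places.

0.151

Mean ȳ = (0 + 4 + 6 − 1 − 1 + 0)/6 = 1.3333
Σ(y_t−ȳ)(y_{t+1}−ȳ) = (-3.5556) + (12.4444) + (-10.8889) + (5.4444) + (3.1111) = 6.5556
Denominator Σ(y_t−ȳ)² = 43.3333
r_1 = 6.5556 / 43.3333 = 0.151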